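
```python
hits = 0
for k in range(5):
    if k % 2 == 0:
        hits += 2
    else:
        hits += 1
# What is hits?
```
Trace:
  hits=0
  hits=2, k=0
  hits=3, k=1
  hits=5, k=2
  hits=6, k=3
  hits=8, k=4

Final answer: 8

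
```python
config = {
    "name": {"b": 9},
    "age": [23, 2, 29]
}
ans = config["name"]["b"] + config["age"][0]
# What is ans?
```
Trace:
  config={'name': {'b': 9}, 'age': [23, 2, 29]}
  config={'name': {'b': 9}, 'age': [23, 2, 29]}, ans=32

Final answer: 32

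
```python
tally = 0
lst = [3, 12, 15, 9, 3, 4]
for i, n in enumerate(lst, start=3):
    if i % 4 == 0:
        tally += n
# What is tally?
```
Trace:
  tally=0
  tally=0, i=3, n=3
  tally=12, i=4, n=12
  tally=12, i=5, n=15
  tally=12, i=6, n=9
  tally=12, i=7, n=3
  tally=16, i=8, n=4

Final answer: 16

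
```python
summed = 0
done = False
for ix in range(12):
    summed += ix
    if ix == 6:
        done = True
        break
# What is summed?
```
Trace:
  summed=0
  summed=0, done=False
  summed=0, done=False, ix=0
  summed=1, done=False, ix=1
  summed=3, done=False, ix=2
  summed=6, done=False, ix=3
  summed=10, done=False, ix=4
  summed=15, done=False, ix=5
  summed=21, done=True, ix=6

Final answer: 21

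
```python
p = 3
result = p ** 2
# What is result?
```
Trace:
  p=3
  p=3, result=9

Final answer: 9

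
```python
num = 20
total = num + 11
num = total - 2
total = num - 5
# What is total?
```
Trace:
  num=20
  num=20, total=31
  num=29, total=31
  num=29, total=24

Final answer: 24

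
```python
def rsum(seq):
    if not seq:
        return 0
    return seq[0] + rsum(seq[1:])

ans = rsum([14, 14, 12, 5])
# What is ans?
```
Call trace:
rsum(seq=[14, 14, 12, 5])
  rsum(seq=[14, 12, 5])
    rsum(seq=[12, 5])
      rsum(seq=[5])
        rsum(seq=[])
        -> return 0
      -> return 5
    -> return 17
  -> return 31
-> return 45

Final answer: 45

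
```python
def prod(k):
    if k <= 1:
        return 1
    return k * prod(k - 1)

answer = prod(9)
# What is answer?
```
Call trace:
prod(k=9)
  prod(k=8)
    prod(k=7)
      prod(k=6)
        prod(k=5)
          prod(k=4)
            prod(k=3)
              prod(k=2)
                prod(k=1)
                -> return 1
              -> return 2
            -> return 6
          -> return 24
        -> return 120
      -> return 720
    -> return 5040
  -> return 40320
-> return 362880

Final answer: 362880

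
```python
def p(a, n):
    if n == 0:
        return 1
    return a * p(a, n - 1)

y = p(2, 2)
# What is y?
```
Call trace:
p(a=2, n=2)
  p(a=2, n=1)
    p(a=2, n=0)
    -> return 1
  -> return 2
-> return 4

Final answer: 4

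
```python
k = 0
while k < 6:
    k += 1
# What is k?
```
Trace:
  k=0
  k=1
  k=2
  k=3
  k=4
  k=5
  k=6

Final answer: 6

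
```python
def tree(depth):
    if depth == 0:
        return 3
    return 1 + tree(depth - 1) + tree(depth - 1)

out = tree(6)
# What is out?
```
Call trace (a repeated sub-call is expanded the first time; later identical calls just restate its return value):
tree(depth=6)
  tree(depth=5)
    tree(depth=4)
      tree(depth=3)
        tree(depth=2)
          tree(depth=1)
            tree(depth=0)
            -> return 3
            tree(depth=0)
            -> return 3
          -> return 7
          tree(depth=1) -> return 7  (same call as traced above)
        -> return 15
        tree(depth=2) -> return 15  (same call as traced above)
      -> return 31
      tree(depth=3) -> return 31  (same call as traced above)
    -> return 63
    tree(depth=4) -> return 63  (same call as traced above)
  -> return 127
  tree(depth=5) -> return 127  (same call as traced above)
-> return 255

Final answer: 255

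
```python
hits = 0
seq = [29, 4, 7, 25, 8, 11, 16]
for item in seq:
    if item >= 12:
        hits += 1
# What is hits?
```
Trace:
  hits=0
  hits=1, item=29
  hits=1, item=4
  hits=1, item=7
  hits=2, item=25
  hits=2, item=8
  hits=2, item=11
  hits=3, item=16

Final answer: 3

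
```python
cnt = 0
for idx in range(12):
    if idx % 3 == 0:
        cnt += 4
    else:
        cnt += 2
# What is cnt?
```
Trace:
  cnt=0
  cnt=4, idx=0
  cnt=6, idx=1
  cnt=8, idx=2
  cnt=12, idx=3
  cnt=14, idx=4
  cnt=16, idx=5
  cnt=20, idx=6
  cnt=22, idx=7
  cnt=24, idx=8
  cnt=28, idx=9
  cnt=30, idx=10
  cnt=32, idx=11

Final answer: 32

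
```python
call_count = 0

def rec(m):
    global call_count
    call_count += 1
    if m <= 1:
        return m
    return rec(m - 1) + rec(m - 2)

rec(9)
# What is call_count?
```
Call trace (a repeated sub-call is expanded the first time; later identical calls just restate its return value):
rec(m=9)
  rec(m=8)
    rec(m=7)
      rec(m=6)
        rec(m=5)
          rec(m=4)
            rec(m=3)
              rec(m=2)
                rec(m=1)
                -> return 1
                rec(m=0)
                -> return 0
              -> return 1
              rec(m=1)
              -> return 1
            -> return 2
            rec(m=2) -> return 1  (same call as traced above)
          -> return 3
          rec(m=3) -> return 2  (same call as traced above)
        -> return 5
        rec(m=4) -> return 3  (same call as traced above)
      -> return 8
      rec(m=5) -> return 5  (same call as traced above)
    -> return 13
    rec(m=6) -> return 8  (same call as traced above)
  -> return 21
  rec(m=7) -> return 13  (same call as traced above)
-> return 34

call_count is incremented once per call, so count the calls in each subtree. Let C(m) = number of calls made by rec(m).
C(0) = C(1) = 1 (base case, no recursion); C(m) = 1 + C(m - 1) + C(m - 2) otherwise.
C(2) = 1 + C(1) + C(0) = 1 + 1 + 1 = 3
C(3) = 1 + C(2) + C(1) = 1 + 3 + 1 = 5
C(4) = 1 + C(3) + C(2) = 1 + 5 + 3 = 9
C(5) = 1 + C(4) + C(3) = 1 + 9 + 5 = 15
C(6) = 1 + C(5) + C(4) = 1 + 15 + 9 = 25
C(7) = 1 + C(6) + C(5) = 1 + 25 + 15 = 41
C(8) = 1 + C(7) + C(6) = 1 + 41 + 25 = 67
C(9) = 1 + C(8) + C(7) = 1 + 67 + 41 = 109
call_count = C(9) = 109

Final answer: 109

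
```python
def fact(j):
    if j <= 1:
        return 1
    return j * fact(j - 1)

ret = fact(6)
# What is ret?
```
Call trace:
fact(j=6)
  fact(j=5)
    fact(j=4)
      fact(j=3)
        fact(j=2)
          fact(j=1)
          -> return 1
        -> return 2
      -> return 6
    -> return 24
  -> return 120
-> return 720

Final answer: 720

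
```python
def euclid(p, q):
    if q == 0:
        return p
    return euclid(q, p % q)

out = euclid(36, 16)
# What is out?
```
Call trace:
euclid(p=36, q=16)
  euclid(p=16, q=4)
    euclid(p=4, q=0)
    -> return 4
  -> return 4
-> return 4

Final answer: 4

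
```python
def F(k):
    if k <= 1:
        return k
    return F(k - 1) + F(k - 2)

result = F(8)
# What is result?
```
Call trace (a repeated sub-call is expanded the first time; later identical calls just restate its return value):
F(k=8)
  F(k=7)
    F(k=6)
      F(k=5)
        F(k=4)
          F(k=3)
            F(k=2)
              F(k=1)
              -> return 1
              F(k=0)
              -> return 0
            -> return 1
            F(k=1)
            -> return 1
          -> return 2
          F(k=2) -> return 1  (same call as traced above)
        -> return 3
        F(k=3) -> return 2  (same call as traced above)
      -> return 5
      F(k=4) -> return 3  (same call as traced above)
    -> return 8
    F(k=5) -> return 5  (same call as traced above)
  -> return 13
  F(k=6) -> return 8  (same call as traced above)
-> return 21

Final answer: 21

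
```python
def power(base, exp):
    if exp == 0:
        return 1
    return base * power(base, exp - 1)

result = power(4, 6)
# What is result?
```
Call trace:
power(base=4, exp=6)
  power(base=4, exp=5)
    power(base=4, exp=4)
      power(base=4, exp=3)
        power(base=4, exp=2)
          power(base=4, exp=1)
            power(base=4, exp=0)
            -> return 1
          -> return 4
        -> return 16
      -> return 64
    -> return 256
  -> return 1024
-> return 4096

Final answer: 4096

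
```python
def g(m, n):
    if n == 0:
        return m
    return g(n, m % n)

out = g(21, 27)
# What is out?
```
Call trace:
g(m=21, n=27)
  g(m=27, n=21)
    g(m=21, n=6)
      g(m=6, n=3)
        g(m=3, n=0)
        -> return 3
      -> return 3
    -> return 3
  -> return 3
-> return 3

Final answer: 3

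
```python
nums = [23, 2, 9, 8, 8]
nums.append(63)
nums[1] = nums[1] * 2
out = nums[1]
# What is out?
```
Trace:
  nums=[23, 2, 9, 8, 8]
  nums=[23, 2, 9, 8, 8, 63]
  nums=[23, 4, 9, 8, 8, 63]
  nums=[23, 4, 9, 8, 8, 63], out=4

Final answer: 4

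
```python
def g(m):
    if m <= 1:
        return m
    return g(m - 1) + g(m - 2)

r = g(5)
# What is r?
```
Call trace (a repeated sub-call is expanded the first time; later identical calls just restate its return value):
g(m=5)
  g(m=4)
    g(m=3)
      g(m=2)
        g(m=1)
        -> return 1
        g(m=0)
        -> return 0
      -> return 1
      g(m=1)
      -> return 1
    -> return 2
    g(m=2) -> return 1  (same call as traced above)
  -> return 3
  g(m=3) -> return 2  (same call as traced above)
-> return 5

Final answer: 5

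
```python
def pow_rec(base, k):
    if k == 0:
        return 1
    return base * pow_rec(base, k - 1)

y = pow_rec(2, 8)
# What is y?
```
Call trace:
pow_rec(base=2, k=8)
  pow_rec(base=2, k=7)
    pow_rec(base=2, k=6)
      pow_rec(base=2, k=5)
        pow_rec(base=2, k=4)
          pow_rec(base=2, k=3)
            pow_rec(base=2, k=2)
              pow_rec(base=2, k=1)
                pow_rec(base=2, k=0)
                -> return 1
              -> return 2
            -> return 4
          -> return 8
        -> return 16
      -> return 32
    -> return 64
  -> return 128
-> return 256

Final answer: 256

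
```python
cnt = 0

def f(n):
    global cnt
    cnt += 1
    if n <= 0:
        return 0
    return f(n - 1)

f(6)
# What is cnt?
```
Call trace:
f(n=6)
  f(n=5)
    f(n=4)
      f(n=3)
        f(n=2)
          f(n=1)
            f(n=0)
            -> return 0
          -> return 0
        -> return 0
      -> return 0
    -> return 0
  -> return 0
-> return 0

cnt is incremented once per call. f is entered once for each n = 6, 5, 4, 3, 2, 1, 0 (the n <= 0 call returns without recursing), i.e. 6 + 1 calls.
cnt = 7

Final answer: 7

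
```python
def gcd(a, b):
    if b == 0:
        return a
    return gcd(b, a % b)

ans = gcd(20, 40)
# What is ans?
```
Call trace:
gcd(a=20, b=40)
  gcd(a=40, b=20)
    gcd(a=20, b=0)
    -> return 20
  -> return 20
-> return 20

Final answer: 20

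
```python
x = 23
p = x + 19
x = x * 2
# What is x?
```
Trace:
  x=23
  x=23, p=42
  x=46, p=42

Final answer: 46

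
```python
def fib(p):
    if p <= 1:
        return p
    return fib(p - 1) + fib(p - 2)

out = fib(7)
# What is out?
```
Call trace (a repeated sub-call is expanded the first time; later identical calls just restate its return value):
fib(p=7)
  fib(p=6)
    fib(p=5)
      fib(p=4)
        fib(p=3)
          fib(p=2)
            fib(p=1)
            -> return 1
            fib(p=0)
            -> return 0
          -> return 1
          fib(p=1)
          -> return 1
        -> return 2
        fib(p=2) -> return 1  (same call as traced above)
      -> return 3
      fib(p=3) -> return 2  (same call as traced above)
    -> return 5
    fib(p=4) -> return 3  (same call as traced above)
  -> return 8
  fib(p=5) -> return 5  (same call as traced above)
-> return 13

Final answer: 13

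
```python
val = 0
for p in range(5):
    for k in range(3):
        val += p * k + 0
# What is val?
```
Trace:
  val=0
  val=0, p=0, k=0
  val=0, p=0, k=1
  val=0, p=0, k=2
  val=0, p=1, k=0
  val=1, p=1, k=1
  val=3, p=1, k=2
  val=3, p=2, k=0
  val=5, p=2, k=1
  val=9, p=2, k=2
  val=9, p=3, k=0
  val=12, p=3, k=1
  val=18, p=3, k=2
  val=18, p=4, k=0
  val=22, p=4, k=1
  val=30, p=4, k=2

Final answer: 30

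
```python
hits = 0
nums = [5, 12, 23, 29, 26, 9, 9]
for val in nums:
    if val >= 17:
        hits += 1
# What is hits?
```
Trace:
  hits=0
  hits=0, val=5
  hits=0, val=12
  hits=1, val=23
  hits=2, val=29
  hits=3, val=26
  hits=3, val=9
  hits=3, val=9

Final answer: 3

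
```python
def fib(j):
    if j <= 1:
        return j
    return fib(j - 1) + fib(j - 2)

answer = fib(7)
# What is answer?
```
Call trace (a repeated sub-call is expanded the first time; later identical calls just restate its return value):
fib(j=7)
  fib(j=6)
    fib(j=5)
      fib(j=4)
        fib(j=3)
          fib(j=2)
            fib(j=1)
            -> return 1
            fib(j=0)
            -> return 0
          -> return 1
          fib(j=1)
          -> return 1
        -> return 2
        fib(j=2) -> return 1  (same call as traced above)
      -> return 3
      fib(j=3) -> return 2  (same call as traced above)
    -> return 5
    fib(j=4) -> return 3  (same call as traced above)
  -> return 8
  fib(j=5) -> return 5  (same call as traced above)
-> return 13

Final answer: 13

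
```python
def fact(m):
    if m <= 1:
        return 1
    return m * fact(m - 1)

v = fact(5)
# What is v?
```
Call trace:
fact(m=5)
  fact(m=4)
    fact(m=3)
      fact(m=2)
        fact(m=1)
        -> return 1
      -> return 2
    -> return 6
  -> return 24
-> return 120

Final answer: 120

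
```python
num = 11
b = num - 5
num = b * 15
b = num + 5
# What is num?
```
Trace:
  num=11
  num=11, b=6
  num=90, b=6
  num=90, b=95

Final answer: 90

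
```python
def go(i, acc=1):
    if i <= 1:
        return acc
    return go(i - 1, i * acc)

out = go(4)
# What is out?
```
Call trace:
go(i=4, acc=1)
  go(i=3, acc=4)
    go(i=2, acc=12)
      go(i=1, acc=24)
      -> return 24
    -> return 24
  -> return 24
-> return 24

Final answer: 24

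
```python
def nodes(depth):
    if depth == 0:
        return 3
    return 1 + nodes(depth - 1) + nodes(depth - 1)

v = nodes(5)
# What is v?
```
Call trace (a repeated sub-call is expanded the first time; later identical calls just restate its return value):
nodes(depth=5)
  nodes(depth=4)
    nodes(depth=3)
      nodes(depth=2)
        nodes(depth=1)
          nodes(depth=0)
          -> return 3
          nodes(depth=0)
          -> return 3
        -> return 7
        nodes(depth=1) -> return 7  (same call as traced above)
      -> return 15
      nodes(depth=2) -> return 15  (same call as traced above)
    -> return 31
    nodes(depth=3) -> return 31  (same call as traced above)
  -> return 63
  nodes(depth=4) -> return 63  (same call as traced above)
-> return 127

Final answer: 127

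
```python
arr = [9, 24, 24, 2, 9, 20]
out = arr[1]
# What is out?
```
Trace:
  arr=[9, 24, 24, 2, 9, 20]
  arr=[9, 24, 24, 2, 9, 20], out=24

Final answer: 24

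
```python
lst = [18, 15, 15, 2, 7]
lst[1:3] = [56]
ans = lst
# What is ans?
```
Trace:
  lst=[18, 15, 15, 2, 7]
  lst=[18, 56, 2, 7]
  lst=[18, 56, 2, 7], ans=[18, 56, 2, 7]

Final answer: [18, 56, 2, 7]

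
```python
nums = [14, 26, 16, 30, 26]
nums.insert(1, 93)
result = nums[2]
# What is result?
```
Trace:
  nums=[14, 26, 16, 30, 26]
  nums=[14, 93, 26, 16, 30, 26]
  nums=[14, 93, 26, 16, 30, 26], result=26

Final answer: 26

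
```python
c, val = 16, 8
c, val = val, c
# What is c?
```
Trace:
  c=16, val=8
  c=8, val=16

Final answer: 8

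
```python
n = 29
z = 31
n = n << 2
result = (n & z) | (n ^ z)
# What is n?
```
Trace:
  n=29
  n=29, z=31
  n=116, z=31
  n=116, z=31, result=127

Final answer: 116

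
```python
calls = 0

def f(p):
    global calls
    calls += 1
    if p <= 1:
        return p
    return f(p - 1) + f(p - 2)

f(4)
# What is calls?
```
Call trace (a repeated sub-call is expanded the first time; later identical calls just restate its return value):
f(p=4)
  f(p=3)
    f(p=2)
      f(p=1)
      -> return 1
      f(p=0)
      -> return 0
    -> return 1
    f(p=1)
    -> return 1
  -> return 2
  f(p=2) -> return 1  (same call as traced above)
-> return 3

calls is incremented once per call, so count the calls in each subtree. Let C(p) = number of calls made by f(p).
C(0) = C(1) = 1 (base case, no recursion); C(p) = 1 + C(p - 1) + C(p - 2) otherwise.
C(2) = 1 + C(1) + C(0) = 1 + 1 + 1 = 3
C(3) = 1 + C(2) + C(1) = 1 + 3 + 1 = 5
C(4) = 1 + C(3) + C(2) = 1 + 5 + 3 = 9
calls = C(4) = 9

Final answer: 9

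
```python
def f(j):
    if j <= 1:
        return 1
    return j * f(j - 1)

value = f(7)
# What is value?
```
Call trace:
f(j=7)
  f(j=6)
    f(j=5)
      f(j=4)
        f(j=3)
          f(j=2)
            f(j=1)
            -> return 1
          -> return 2
        -> return 6
      -> return 24
    -> return 120
  -> return 720
-> return 5040

Final answer: 5040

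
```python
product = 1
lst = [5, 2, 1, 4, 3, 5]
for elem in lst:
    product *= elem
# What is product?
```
Trace:
  product=1
  product=5, elem=5
  product=10, elem=2
  product=10, elem=1
  product=40, elem=4
  product=120, elem=3
  product=600, elem=5

Final answer: 600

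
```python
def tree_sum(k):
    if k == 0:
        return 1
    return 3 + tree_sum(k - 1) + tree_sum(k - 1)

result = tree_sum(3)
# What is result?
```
Call trace (a repeated sub-call is expanded the first time; later identical calls just restate its return value):
tree_sum(k=3)
  tree_sum(k=2)
    tree_sum(k=1)
      tree_sum(k=0)
      -> return 1
      tree_sum(k=0)
      -> return 1
    -> return 5
    tree_sum(k=1) -> return 5  (same call as traced above)
  -> return 13
  tree_sum(k=2) -> return 13  (same call as traced above)
-> return 29

Final answer: 29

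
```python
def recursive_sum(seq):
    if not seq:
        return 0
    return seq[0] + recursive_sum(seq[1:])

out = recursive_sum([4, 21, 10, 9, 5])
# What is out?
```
Call trace:
recursive_sum(seq=[4, 21, 10, 9, 5])
  recursive_sum(seq=[21, 10, 9, 5])
    recursive_sum(seq=[10, 9, 5])
      recursive_sum(seq=[9, 5])
        recursive_sum(seq=[5])
          recursive_sum(seq=[])
          -> return 0
        -> return 5
      -> return 14
    -> return 24
  -> return 45
-> return 49

Final answer: 49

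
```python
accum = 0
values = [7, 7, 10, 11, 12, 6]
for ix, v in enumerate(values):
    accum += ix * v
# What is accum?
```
Trace:
  accum=0
  accum=0, ix=0, v=7
  accum=7, ix=1, v=7
  accum=27, ix=2, v=10
  accum=60, ix=3, v=11
  accum=108, ix=4, v=12
  accum=138, ix=5, v=6

Final answer: 138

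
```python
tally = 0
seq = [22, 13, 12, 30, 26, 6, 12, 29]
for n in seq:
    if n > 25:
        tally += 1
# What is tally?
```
Trace:
  tally=0
  tally=0, n=22
  tally=0, n=13
  tally=0, n=12
  tally=1, n=30
  tally=2, n=26
  tally=2, n=6
  tally=2, n=12
  tally=3, n=29

Final answer: 3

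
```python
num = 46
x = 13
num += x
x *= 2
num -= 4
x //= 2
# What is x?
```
Trace:
  num=46
  num=46, x=13
  num=59, x=13
  num=59, x=26
  num=55, x=26
  num=55, x=13

Final answer: 13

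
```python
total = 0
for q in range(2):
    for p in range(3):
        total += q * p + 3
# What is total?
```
Trace:
  total=0
  total=3, q=0, p=0
  total=6, q=0, p=1
  total=9, q=0, p=2
  total=12, q=1, p=0
  total=16, q=1, p=1
  total=21, q=1, p=2

Final answer: 21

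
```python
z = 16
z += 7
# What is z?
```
Trace:
  z=16
  z=23

Final answer: 23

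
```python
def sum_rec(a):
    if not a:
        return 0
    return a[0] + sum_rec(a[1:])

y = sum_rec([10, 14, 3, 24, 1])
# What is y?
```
Call trace:
sum_rec(a=[10, 14, 3, 24, 1])
  sum_rec(a=[14, 3, 24, 1])
    sum_rec(a=[3, 24, 1])
      sum_rec(a=[24, 1])
        sum_rec(a=[1])
          sum_rec(a=[])
          -> return 0
        -> return 1
      -> return 25
    -> return 28
  -> return 42
-> return 52

Final answer: 52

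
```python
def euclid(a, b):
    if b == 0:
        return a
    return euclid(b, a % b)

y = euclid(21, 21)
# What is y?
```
Call trace:
euclid(a=21, b=21)
  euclid(a=21, b=0)
  -> return 21
-> return 21

Final answer: 21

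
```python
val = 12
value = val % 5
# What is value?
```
Trace:
  val=12
  val=12, value=2

Final answer: 2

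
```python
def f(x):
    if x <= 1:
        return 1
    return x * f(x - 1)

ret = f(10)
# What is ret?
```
Call trace:
f(x=10)
  f(x=9)
    f(x=8)
      f(x=7)
        f(x=6)
          f(x=5)
            f(x=4)
              f(x=3)
                f(x=2)
                  f(x=1)
                  -> return 1
                -> return 2
              -> return 6
            -> return 24
          -> return 120
        -> return 720
      -> return 5040
    -> return 40320
  -> return 362880
-> return 3628800

Final answer: 3628800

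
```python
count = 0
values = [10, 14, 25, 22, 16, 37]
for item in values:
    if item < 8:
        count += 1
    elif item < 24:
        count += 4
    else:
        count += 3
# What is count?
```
Trace:
  count=0
  count=4, item=10
  count=8, item=14
  count=11, item=25
  count=15, item=22
  count=19, item=16
  count=22, item=37

Final answer: 22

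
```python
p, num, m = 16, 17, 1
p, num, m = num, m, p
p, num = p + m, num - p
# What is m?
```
Trace:
  p=16, num=17, m=1
  p=17, num=1, m=16
  p=33, num=-16, m=16

Final answer: 16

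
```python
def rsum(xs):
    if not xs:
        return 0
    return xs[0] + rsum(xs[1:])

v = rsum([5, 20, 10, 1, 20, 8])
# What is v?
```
Call trace:
rsum(xs=[5, 20, 10, 1, 20, 8])
  rsum(xs=[20, 10, 1, 20, 8])
    rsum(xs=[10, 1, 20, 8])
      rsum(xs=[1, 20, 8])
        rsum(xs=[20, 8])
          rsum(xs=[8])
            rsum(xs=[])
            -> return 0
          -> return 8
        -> return 28
      -> return 29
    -> return 39
  -> return 59
-> return 64

Final answer: 64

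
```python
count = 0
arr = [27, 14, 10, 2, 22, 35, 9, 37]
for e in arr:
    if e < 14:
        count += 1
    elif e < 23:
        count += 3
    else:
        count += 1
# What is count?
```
Trace:
  count=0
  count=1, e=27
  count=4, e=14
  count=5, e=10
  count=6, e=2
  count=9, e=22
  count=10, e=35
  count=11, e=9
  count=12, e=37

Final answer: 12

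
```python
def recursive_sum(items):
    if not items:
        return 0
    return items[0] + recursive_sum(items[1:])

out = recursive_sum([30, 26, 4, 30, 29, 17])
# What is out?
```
Call trace:
recursive_sum(items=[30, 26, 4, 30, 29, 17])
  recursive_sum(items=[26, 4, 30, 29, 17])
    recursive_sum(items=[4, 30, 29, 17])
      recursive_sum(items=[30, 29, 17])
        recursive_sum(items=[29, 17])
          recursive_sum(items=[17])
            recursive_sum(items=[])
            -> return 0
          -> return 17
        -> return 46
      -> return 76
    -> return 80
  -> return 106
-> return 136

Final answer: 136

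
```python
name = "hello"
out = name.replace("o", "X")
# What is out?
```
Trace:
  name='hello'
  name='hello', out='hellX'

Final answer: 'hellX'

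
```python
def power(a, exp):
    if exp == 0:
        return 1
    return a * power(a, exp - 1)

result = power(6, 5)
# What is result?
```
Call trace:
power(a=6, exp=5)
  power(a=6, exp=4)
    power(a=6, exp=3)
      power(a=6, exp=2)
        power(a=6, exp=1)
          power(a=6, exp=0)
          -> return 1
        -> return 6
      -> return 36
    -> return 216
  -> return 1296
-> return 7776

Final answer: 7776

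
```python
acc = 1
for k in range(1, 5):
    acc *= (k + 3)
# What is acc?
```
Trace:
  acc=1
  acc=4, k=1
  acc=20, k=2
  acc=120, k=3
  acc=840, k=4

Final answer: 840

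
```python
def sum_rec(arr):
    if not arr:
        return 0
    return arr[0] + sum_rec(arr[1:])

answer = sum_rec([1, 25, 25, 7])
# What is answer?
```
Call trace:
sum_rec(arr=[1, 25, 25, 7])
  sum_rec(arr=[25, 25, 7])
    sum_rec(arr=[25, 7])
      sum_rec(arr=[7])
        sum_rec(arr=[])
        -> return 0
      -> return 7
    -> return 32
  -> return 57
-> return 58

Final answer: 58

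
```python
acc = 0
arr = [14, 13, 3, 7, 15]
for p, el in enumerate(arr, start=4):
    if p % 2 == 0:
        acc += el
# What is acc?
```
Trace:
  acc=0
  acc=14, p=4, el=14
  acc=14, p=5, el=13
  acc=17, p=6, el=3
  acc=17, p=7, el=7
  acc=32, p=8, el=15

Final answer: 32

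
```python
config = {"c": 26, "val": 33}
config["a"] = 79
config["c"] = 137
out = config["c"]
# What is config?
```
Trace:
  config={'c': 26, 'val': 33}
  config={'c': 26, 'val': 33, 'a': 79}
  config={'c': 137, 'val': 33, 'a': 79}
  config={'c': 137, 'val': 33, 'a': 79}, out=137

Final answer: {'c': 137, 'val': 33, 'a': 79}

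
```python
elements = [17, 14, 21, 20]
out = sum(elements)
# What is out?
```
Trace:
  elements=[17, 14, 21, 20]
  elements=[17, 14, 21, 20], out=72

Final answer: 72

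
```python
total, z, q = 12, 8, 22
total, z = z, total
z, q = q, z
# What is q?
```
Trace:
  total=12, z=8, q=22
  total=8, z=12, q=22
  total=8, z=22, q=12

Final answer: 12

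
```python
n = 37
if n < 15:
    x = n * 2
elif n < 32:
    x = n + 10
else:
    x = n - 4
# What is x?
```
Trace:
  n=37
  n=37, x=33

Final answer: 33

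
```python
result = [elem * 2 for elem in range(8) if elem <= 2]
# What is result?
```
Trace:
  elem=0
  elem=1
  elem=2
  elem=3
  elem=4
  elem=5
  elem=6
  elem=7
  result=[0, 2, 4]

Final answer: [0, 2, 4]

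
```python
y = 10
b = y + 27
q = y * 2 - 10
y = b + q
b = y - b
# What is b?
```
Trace:
  y=10
  y=10, b=37
  y=10, b=37, q=10
  y=47, b=37, q=10
  y=47, b=10, q=10

Final answer: 10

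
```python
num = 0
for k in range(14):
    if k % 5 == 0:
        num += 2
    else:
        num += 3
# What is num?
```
Trace:
  num=0
  num=2, k=0
  num=5, k=1
  num=8, k=2
  num=11, k=3
  num=14, k=4
  num=16, k=5
  num=19, k=6
  num=22, k=7
  num=25, k=8
  num=28, k=9
  num=30, k=10
  num=33, k=11
  num=36, k=12
  num=39, k=13

Final answer: 39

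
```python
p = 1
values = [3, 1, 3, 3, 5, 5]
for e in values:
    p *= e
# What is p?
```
Trace:
  p=1
  p=3, e=3
  p=3, e=1
  p=9, e=3
  p=27, e=3
  p=135, e=5
  p=675, e=5

Final answer: 675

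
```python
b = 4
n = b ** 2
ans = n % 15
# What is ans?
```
Trace:
  b=4
  b=4, n=16
  b=4, n=16, ans=1

Final answer: 1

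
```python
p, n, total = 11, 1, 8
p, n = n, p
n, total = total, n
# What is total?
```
Trace:
  p=11, n=1, total=8
  p=1, n=11, total=8
  p=1, n=8, total=11

Final answer: 11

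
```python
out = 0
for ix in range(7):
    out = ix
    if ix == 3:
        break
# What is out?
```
Trace:
  out=0
  out=0, ix=0
  out=1, ix=1
  out=2, ix=2
  out=3, ix=3

Final answer: 3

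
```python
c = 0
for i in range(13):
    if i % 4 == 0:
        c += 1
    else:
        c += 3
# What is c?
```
Trace:
  c=0
  c=1, i=0
  c=4, i=1
  c=7, i=2
  c=10, i=3
  c=11, i=4
  c=14, i=5
  c=17, i=6
  c=20, i=7
  c=21, i=8
  c=24, i=9
  c=27, i=10
  c=30, i=11
  c=31, i=12

Final answer: 31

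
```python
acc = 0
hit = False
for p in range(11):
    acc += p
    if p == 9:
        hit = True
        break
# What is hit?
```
Trace:
  acc=0
  acc=0, hit=False
  acc=0, hit=False, p=0
  acc=1, hit=False, p=1
  acc=3, hit=False, p=2
  acc=6, hit=False, p=3
  acc=10, hit=False, p=4
  acc=15, hit=False, p=5
  acc=21, hit=False, p=6
  acc=28, hit=False, p=7
  acc=36, hit=False, p=8
  acc=45, hit=True, p=9

Final answer: True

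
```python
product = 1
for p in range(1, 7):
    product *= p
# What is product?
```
Trace:
  product=1
  product=1, p=1
  product=2, p=2
  product=6, p=3
  product=24, p=4
  product=120, p=5
  product=720, p=6

Final answer: 720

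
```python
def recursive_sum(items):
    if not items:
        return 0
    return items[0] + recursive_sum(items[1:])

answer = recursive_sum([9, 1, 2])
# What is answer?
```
Call trace:
recursive_sum(items=[9, 1, 2])
  recursive_sum(items=[1, 2])
    recursive_sum(items=[2])
      recursive_sum(items=[])
      -> return 0
    -> return 2
  -> return 3
-> return 12

Final answer: 12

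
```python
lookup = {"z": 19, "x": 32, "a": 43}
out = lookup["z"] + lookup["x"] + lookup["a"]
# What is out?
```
Trace:
  lookup={'z': 19, 'x': 32, 'a': 43}
  lookup={'z': 19, 'x': 32, 'a': 43}, out=94

Final answer: 94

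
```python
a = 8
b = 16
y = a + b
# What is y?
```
Trace:
  a=8
  a=8, b=16
  a=8, b=16, y=24

Final answer: 24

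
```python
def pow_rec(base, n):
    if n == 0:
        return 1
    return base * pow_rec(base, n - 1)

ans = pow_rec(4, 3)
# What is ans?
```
Call trace:
pow_rec(base=4, n=3)
  pow_rec(base=4, n=2)
    pow_rec(base=4, n=1)
      pow_rec(base=4, n=0)
      -> return 1
    -> return 4
  -> return 16
-> return 64

Final answer: 64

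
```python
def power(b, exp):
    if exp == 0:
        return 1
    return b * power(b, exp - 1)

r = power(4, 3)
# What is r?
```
Call trace:
power(b=4, exp=3)
  power(b=4, exp=2)
    power(b=4, exp=1)
      power(b=4, exp=0)
      -> return 1
    -> return 4
  -> return 16
-> return 64

Final answer: 64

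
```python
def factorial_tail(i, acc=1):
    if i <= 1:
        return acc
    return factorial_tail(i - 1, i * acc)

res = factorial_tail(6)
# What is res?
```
Call trace:
factorial_tail(i=6, acc=1)
  factorial_tail(i=5, acc=6)
    factorial_tail(i=4, acc=30)
      factorial_tail(i=3, acc=120)
        factorial_tail(i=2, acc=360)
          factorial_tail(i=1, acc=720)
          -> return 720
        -> return 720
      -> return 720
    -> return 720
  -> return 720
-> return 720

Final answer: 720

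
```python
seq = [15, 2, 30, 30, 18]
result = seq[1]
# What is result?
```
Trace:
  seq=[15, 2, 30, 30, 18]
  seq=[15, 2, 30, 30, 18], result=2

Final answer: 2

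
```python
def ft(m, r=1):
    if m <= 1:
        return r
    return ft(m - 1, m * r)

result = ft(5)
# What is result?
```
Call trace:
ft(m=5, r=1)
  ft(m=4, r=5)
    ft(m=3, r=20)
      ft(m=2, r=60)
        ft(m=1, r=120)
        -> return 120
      -> return 120
    -> return 120
  -> return 120
-> return 120

Final answer: 120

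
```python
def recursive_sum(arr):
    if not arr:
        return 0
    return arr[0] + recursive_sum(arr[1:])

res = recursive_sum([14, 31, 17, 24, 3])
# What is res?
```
Call trace:
recursive_sum(arr=[14, 31, 17, 24, 3])
  recursive_sum(arr=[31, 17, 24, 3])
    recursive_sum(arr=[17, 24, 3])
      recursive_sum(arr=[24, 3])
        recursive_sum(arr=[3])
          recursive_sum(arr=[])
          -> return 0
        -> return 3
      -> return 27
    -> return 44
  -> return 75
-> return 89

Final answer: 89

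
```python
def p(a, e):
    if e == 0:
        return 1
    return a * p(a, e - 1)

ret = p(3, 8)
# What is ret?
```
Call trace:
p(a=3, e=8)
  p(a=3, e=7)
    p(a=3, e=6)
      p(a=3, e=5)
        p(a=3, e=4)
          p(a=3, e=3)
            p(a=3, e=2)
              p(a=3, e=1)
                p(a=3, e=0)
                -> return 1
              -> return 3
            -> return 9
          -> return 27
        -> return 81
      -> return 243
    -> return 729
  -> return 2187
-> return 6561

Final answer: 6561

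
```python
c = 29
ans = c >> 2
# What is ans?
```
Trace:
  c=29
  c=29, ans=7

Final answer: 7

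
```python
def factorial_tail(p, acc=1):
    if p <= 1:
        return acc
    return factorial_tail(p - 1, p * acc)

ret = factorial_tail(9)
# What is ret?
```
Call trace:
factorial_tail(p=9, acc=1)
  factorial_tail(p=8, acc=9)
    factorial_tail(p=7, acc=72)
      factorial_tail(p=6, acc=504)
        factorial_tail(p=5, acc=3024)
          factorial_tail(p=4, acc=15120)
            factorial_tail(p=3, acc=60480)
              factorial_tail(p=2, acc=181440)
                factorial_tail(p=1, acc=362880)
                -> return 362880
              -> return 362880
            -> return 362880
          -> return 362880
        -> return 362880
      -> return 362880
    -> return 362880
  -> return 362880
-> return 362880

Final answer: 362880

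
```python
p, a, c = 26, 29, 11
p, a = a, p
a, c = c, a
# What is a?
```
Trace:
  p=26, a=29, c=11
  p=29, a=26, c=11
  p=29, a=11, c=26

Final answer: 11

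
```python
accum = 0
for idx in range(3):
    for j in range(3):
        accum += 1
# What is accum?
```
Trace:
  accum=0
  accum=1, idx=0, j=0
  accum=2, idx=0, j=1
  accum=3, idx=0, j=2
  accum=4, idx=1, j=0
  accum=5, idx=1, j=1
  accum=6, idx=1, j=2
  accum=7, idx=2, j=0
  accum=8, idx=2, j=1
  accum=9, idx=2, j=2

Final answer: 9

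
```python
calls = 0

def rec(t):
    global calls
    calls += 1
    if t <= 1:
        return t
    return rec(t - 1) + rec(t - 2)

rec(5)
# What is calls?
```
Call trace (a repeated sub-call is expanded the first time; later identical calls just restate its return value):
rec(t=5)
  rec(t=4)
    rec(t=3)
      rec(t=2)
        rec(t=1)
        -> return 1
        rec(t=0)
        -> return 0
      -> return 1
      rec(t=1)
      -> return 1
    -> return 2
    rec(t=2) -> return 1  (same call as traced above)
  -> return 3
  rec(t=3) -> return 2  (same call as traced above)
-> return 5

calls is incremented once per call, so count the calls in each subtree. Let C(t) = number of calls made by rec(t).
C(0) = C(1) = 1 (base case, no recursion); C(t) = 1 + C(t - 1) + C(t - 2) otherwise.
C(2) = 1 + C(1) + C(0) = 1 + 1 + 1 = 3
C(3) = 1 + C(2) + C(1) = 1 + 3 + 1 = 5
C(4) = 1 + C(3) + C(2) = 1 + 5 + 3 = 9
C(5) = 1 + C(4) + C(3) = 1 + 9 + 5 = 15
calls = C(5) = 15

Final answer: 15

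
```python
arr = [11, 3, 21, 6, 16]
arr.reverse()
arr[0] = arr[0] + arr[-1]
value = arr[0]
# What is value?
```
Trace:
  arr=[11, 3, 21, 6, 16]
  arr=[16, 6, 21, 3, 11]
  arr=[27, 6, 21, 3, 11]
  arr=[27, 6, 21, 3, 11], value=27

Final answer: 27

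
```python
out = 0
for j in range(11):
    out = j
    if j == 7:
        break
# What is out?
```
Trace:
  out=0
  out=0, j=0
  out=1, j=1
  out=2, j=2
  out=3, j=3
  out=4, j=4
  out=5, j=5
  out=6, j=6
  out=7, j=7

Final answer: 7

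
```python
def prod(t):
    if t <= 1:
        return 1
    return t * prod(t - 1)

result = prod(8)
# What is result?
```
Call trace:
prod(t=8)
  prod(t=7)
    prod(t=6)
      prod(t=5)
        prod(t=4)
          prod(t=3)
            prod(t=2)
              prod(t=1)
              -> return 1
            -> return 2
          -> return 6
        -> return 24
      -> return 120
    -> return 720
  -> return 5040
-> return 40320

Final answer: 40320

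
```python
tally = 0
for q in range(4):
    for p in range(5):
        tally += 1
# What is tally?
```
Trace:
  tally=0
  tally=1, q=0, p=0
  tally=2, q=0, p=1
  tally=3, q=0, p=2
  tally=4, q=0, p=3
  tally=5, q=0, p=4
  tally=6, q=1, p=0
  tally=7, q=1, p=1
  tally=8, q=1, p=2
  tally=9, q=1, p=3
  tally=10, q=1, p=4
  tally=11, q=2, p=0
  tally=12, q=2, p=1
  tally=13, q=2, p=2
  tally=14, q=2, p=3
  tally=15, q=2, p=4
  tally=16, q=3, p=0
  tally=17, q=3, p=1
  tally=18, q=3, p=2
  tally=19, q=3, p=3
  tally=20, q=3, p=4

Final answer: 20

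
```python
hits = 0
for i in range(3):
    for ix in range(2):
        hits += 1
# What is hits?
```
Trace:
  hits=0
  hits=1, i=0, ix=0
  hits=2, i=0, ix=1
  hits=3, i=1, ix=0
  hits=4, i=1, ix=1
  hits=5, i=2, ix=0
  hits=6, i=2, ix=1

Final answer: 6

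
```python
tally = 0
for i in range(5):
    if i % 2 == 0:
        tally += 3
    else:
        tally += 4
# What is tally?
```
Trace:
  tally=0
  tally=3, i=0
  tally=7, i=1
  tally=10, i=2
  tally=14, i=3
  tally=17, i=4

Final answer: 17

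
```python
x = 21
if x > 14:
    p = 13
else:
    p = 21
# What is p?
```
Trace:
  x=21
  x=21, p=13

Final answer: 13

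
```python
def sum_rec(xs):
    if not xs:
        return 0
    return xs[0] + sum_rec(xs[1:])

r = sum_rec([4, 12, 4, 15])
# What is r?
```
Call trace:
sum_rec(xs=[4, 12, 4, 15])
  sum_rec(xs=[12, 4, 15])
    sum_rec(xs=[4, 15])
      sum_rec(xs=[15])
        sum_rec(xs=[])
        -> return 0
      -> return 15
    -> return 19
  -> return 31
-> return 35

Final answer: 35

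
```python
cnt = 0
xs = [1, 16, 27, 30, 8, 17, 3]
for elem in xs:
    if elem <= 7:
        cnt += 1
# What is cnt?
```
Trace:
  cnt=0
  cnt=1, elem=1
  cnt=1, elem=16
  cnt=1, elem=27
  cnt=1, elem=30
  cnt=1, elem=8
  cnt=1, elem=17
  cnt=2, elem=3

Final answer: 2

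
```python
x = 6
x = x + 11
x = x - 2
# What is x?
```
Trace:
  x=6
  x=17
  x=15

Final answer: 15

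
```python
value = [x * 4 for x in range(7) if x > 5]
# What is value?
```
Trace:
  x=0
  x=1
  x=2
  x=3
  x=4
  x=5
  x=6
  value=[24]

Final answer: [24]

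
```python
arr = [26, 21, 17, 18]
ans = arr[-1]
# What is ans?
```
Trace:
  arr=[26, 21, 17, 18]
  arr=[26, 21, 17, 18], ans=18

Final answer: 18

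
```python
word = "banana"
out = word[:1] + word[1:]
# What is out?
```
Trace:
  word='banana'
  word='banana', out='banana'

Final answer: 'banana'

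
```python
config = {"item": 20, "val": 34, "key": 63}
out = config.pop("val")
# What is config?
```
Trace:
  config={'item': 20, 'val': 34, 'key': 63}
  config={'item': 20, 'key': 63}, out=34

Final answer: {'item': 20, 'key': 63}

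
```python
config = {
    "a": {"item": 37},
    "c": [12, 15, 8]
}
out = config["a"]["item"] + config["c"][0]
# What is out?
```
Trace:
  config={'a': {'item': 37}, 'c': [12, 15, 8]}
  config={'a': {'item': 37}, 'c': [12, 15, 8]}, out=49

Final answer: 49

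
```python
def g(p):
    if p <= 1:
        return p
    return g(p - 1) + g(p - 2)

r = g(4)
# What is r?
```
Call trace (a repeated sub-call is expanded the first time; later identical calls just restate its return value):
g(p=4)
  g(p=3)
    g(p=2)
      g(p=1)
      -> return 1
      g(p=0)
      -> return 0
    -> return 1
    g(p=1)
    -> return 1
  -> return 2
  g(p=2) -> return 1  (same call as traced above)
-> return 3

Final answer: 3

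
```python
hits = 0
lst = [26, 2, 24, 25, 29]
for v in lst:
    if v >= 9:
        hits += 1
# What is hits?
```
Trace:
  hits=0
  hits=1, v=26
  hits=1, v=2
  hits=2, v=24
  hits=3, v=25
  hits=4, v=29

Final answer: 4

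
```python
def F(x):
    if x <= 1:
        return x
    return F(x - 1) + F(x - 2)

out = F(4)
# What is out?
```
Call trace (a repeated sub-call is expanded the first time; later identical calls just restate its return value):
F(x=4)
  F(x=3)
    F(x=2)
      F(x=1)
      -> return 1
      F(x=0)
      -> return 0
    -> return 1
    F(x=1)
    -> return 1
  -> return 2
  F(x=2) -> return 1  (same call as traced above)
-> return 3

Final answer: 3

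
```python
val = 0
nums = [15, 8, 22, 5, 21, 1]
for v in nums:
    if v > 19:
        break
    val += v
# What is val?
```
Trace:
  val=0
  val=15, v=15
  val=23, v=8
  val=23, v=22

Final answer: 23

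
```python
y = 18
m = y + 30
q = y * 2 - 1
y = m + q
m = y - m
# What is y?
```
Trace:
  y=18
  y=18, m=48
  y=18, m=48, q=35
  y=83, m=48, q=35
  y=83, m=35, q=35

Final answer: 83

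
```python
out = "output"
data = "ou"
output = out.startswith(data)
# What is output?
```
Trace:
  out='output'
  out='output', data='ou'
  out='output', data='ou', output=True

Final answer: True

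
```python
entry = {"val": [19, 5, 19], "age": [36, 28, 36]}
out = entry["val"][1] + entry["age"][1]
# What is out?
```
Trace:
  entry={'val': [19, 5, 19], 'age': [36, 28, 36]}
  entry={'val': [19, 5, 19], 'age': [36, 28, 36]}, out=33

Final answer: 33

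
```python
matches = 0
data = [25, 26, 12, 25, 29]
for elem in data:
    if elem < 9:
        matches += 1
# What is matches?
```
Trace:
  matches=0
  matches=0, elem=25
  matches=0, elem=26
  matches=0, elem=12
  matches=0, elem=25
  matches=0, elem=29

Final answer: 0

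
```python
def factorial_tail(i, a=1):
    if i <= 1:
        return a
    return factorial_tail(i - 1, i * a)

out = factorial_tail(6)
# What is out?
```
Call trace:
factorial_tail(i=6, a=1)
  factorial_tail(i=5, a=6)
    factorial_tail(i=4, a=30)
      factorial_tail(i=3, a=120)
        factorial_tail(i=2, a=360)
          factorial_tail(i=1, a=720)
          -> return 720
        -> return 720
      -> return 720
    -> return 720
  -> return 720
-> return 720

Final answer: 720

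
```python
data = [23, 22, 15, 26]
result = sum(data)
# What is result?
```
Trace:
  data=[23, 22, 15, 26]
  data=[23, 22, 15, 26], result=86

Final answer: 86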